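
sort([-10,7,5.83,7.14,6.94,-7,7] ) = [-10,-7,5.83,6.94,7,7,7.14] 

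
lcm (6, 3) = 6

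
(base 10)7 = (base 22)7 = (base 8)7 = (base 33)7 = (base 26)7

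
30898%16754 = 14144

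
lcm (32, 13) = 416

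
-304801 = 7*(-43543)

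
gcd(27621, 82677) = 93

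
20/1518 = 10/759 ≈ 0.0132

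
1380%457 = 9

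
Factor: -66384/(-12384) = 2^(-1) * 43^(-1) * 461^1 = 461/86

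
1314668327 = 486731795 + 827936532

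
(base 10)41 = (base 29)1c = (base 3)1112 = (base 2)101001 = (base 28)1d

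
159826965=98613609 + 61213356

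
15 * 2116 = 31740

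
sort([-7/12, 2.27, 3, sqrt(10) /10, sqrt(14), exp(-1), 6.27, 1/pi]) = [-7/12, sqrt(10) /10, 1/pi, exp(-1), 2.27, 3, sqrt(14), 6.27]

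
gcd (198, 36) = 18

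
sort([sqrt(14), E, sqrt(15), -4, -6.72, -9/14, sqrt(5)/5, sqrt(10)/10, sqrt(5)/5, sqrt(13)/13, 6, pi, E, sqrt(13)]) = [-6.72, -4, -9/14, sqrt(13)/13, sqrt(10)/10, sqrt(5)/5, sqrt(5)/5, E, E, pi, sqrt(13), sqrt(14), sqrt(15), 6]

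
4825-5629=-804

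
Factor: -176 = -1 * 2^4 * 11^1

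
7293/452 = 16 + 61/452 ≈ 16.13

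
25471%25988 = 25471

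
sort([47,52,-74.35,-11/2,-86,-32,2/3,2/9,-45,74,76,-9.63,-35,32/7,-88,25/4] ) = [-88,-86,-74.35,-45,-35,-32,-9.63,-11/2,2/9,2/3,32/7,25/4,47,52,74,76] 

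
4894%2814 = 2080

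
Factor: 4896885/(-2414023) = -1 * 3^1 * 5^1 * 7^1 * 109^(-1) * 149^1 * 313^1 * 22147^(-1)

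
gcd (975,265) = 5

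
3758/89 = 42 + 20/89 ≈ 42.22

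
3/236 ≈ 0.0127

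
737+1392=2129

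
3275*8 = 26200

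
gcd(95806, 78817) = 1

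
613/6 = 102 + 1/6 ≈ 102.17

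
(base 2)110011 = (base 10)51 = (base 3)1220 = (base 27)1o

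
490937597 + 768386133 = 1259323730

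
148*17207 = 2546636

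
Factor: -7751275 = -1*5^2*7^1*44293^1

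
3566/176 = 20 + 23/88 ≈ 20.26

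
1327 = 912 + 415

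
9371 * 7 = 65597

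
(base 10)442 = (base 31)e8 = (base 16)1ba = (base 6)2014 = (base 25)hh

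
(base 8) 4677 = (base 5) 34440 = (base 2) 100110111111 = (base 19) 6h6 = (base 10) 2495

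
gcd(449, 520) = 1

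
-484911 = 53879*(-9)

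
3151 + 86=3237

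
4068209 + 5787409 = 9855618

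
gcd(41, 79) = 1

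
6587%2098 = 293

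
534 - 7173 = -6639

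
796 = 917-121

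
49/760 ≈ 0.0645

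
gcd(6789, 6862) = 73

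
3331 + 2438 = 5769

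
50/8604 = 25/4302 ≈ 0.00581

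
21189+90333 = 111522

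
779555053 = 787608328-8053275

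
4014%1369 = 1276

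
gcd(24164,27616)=3452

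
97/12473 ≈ 0.00778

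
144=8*18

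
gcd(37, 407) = 37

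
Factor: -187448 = -1 * 2^3 * 23431^1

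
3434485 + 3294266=6728751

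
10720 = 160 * 67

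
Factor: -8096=-1*2^5*11^1*23^1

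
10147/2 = 5073+1/2 = 5073.50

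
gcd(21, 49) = 7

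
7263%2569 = 2125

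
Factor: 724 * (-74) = -1 * 2^3 * 37^1 * 181^1 = -53576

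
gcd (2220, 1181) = 1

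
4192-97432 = -93240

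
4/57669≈0.0000694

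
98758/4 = 24689 + 1/2 = 24689.50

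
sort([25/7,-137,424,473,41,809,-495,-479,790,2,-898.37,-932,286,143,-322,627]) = [-932,-898.37,-495,-479,-322,-137,2,25/7,41,143,286,424,473,627,790,809]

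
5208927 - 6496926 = -1287999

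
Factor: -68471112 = -1*2^3*3^1*2852963^1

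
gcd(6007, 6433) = 1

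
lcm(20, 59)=1180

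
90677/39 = 2325 + 2/39 ≈ 2325.05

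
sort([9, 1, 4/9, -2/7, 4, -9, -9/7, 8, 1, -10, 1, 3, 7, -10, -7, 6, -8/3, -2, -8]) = [-10, -10, -9, -8, -7, -8/3, -2, -9/7, -2/7, 4/9, 1, 1, 1, 3, 4, 6, 7, 8, 9]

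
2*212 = 424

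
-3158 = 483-3641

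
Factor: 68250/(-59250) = -1 * 7^1 * 13^1 * 79^(-1) = -91/79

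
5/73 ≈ 0.0685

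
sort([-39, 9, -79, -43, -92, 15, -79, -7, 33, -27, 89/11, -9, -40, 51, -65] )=[-92, -79, -79, -65, -43, -40, -39, -27, -9, -7, 89/11, 9, 15, 33, 51] 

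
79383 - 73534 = 5849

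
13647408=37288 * 366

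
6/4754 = 3/2377 ≈ 0.00126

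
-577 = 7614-8191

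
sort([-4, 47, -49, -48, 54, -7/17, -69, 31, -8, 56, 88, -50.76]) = [-69, -50.76, -49, -48, -8, -4, -7/17, 31, 47, 54, 56, 88]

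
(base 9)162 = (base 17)81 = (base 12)b5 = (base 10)137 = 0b10001001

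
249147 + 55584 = 304731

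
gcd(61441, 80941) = 1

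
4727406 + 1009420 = 5736826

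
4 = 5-1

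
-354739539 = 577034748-931774287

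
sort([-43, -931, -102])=[-931, -102, -43]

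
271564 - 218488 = 53076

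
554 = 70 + 484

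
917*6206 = 5690902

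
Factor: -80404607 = -1 * 31^1 * 2593697^1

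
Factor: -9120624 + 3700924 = -1 * 2^2 * 5^2 * 11^1 * 13^1 * 379^1 = -5419700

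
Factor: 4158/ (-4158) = -1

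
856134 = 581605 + 274529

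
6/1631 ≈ 0.00368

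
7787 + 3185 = 10972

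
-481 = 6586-7067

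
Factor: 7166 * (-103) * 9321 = -1 * 2^1 * 3^1 * 13^1 * 103^1 * 239^1 * 3583^1 = -6879811458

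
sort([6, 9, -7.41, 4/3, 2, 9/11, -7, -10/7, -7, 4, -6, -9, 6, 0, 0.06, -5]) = [-9, -7.41, -7, -7, -6, -5, -10/7, 0, 0.06, 9/11, 4/3, 2, 4, 6, 6, 9]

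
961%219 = 85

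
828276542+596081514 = 1424358056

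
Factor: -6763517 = -1 * 307^1 * 22031^1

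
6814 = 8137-1323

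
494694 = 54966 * 9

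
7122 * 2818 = 20069796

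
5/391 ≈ 0.0128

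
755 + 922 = 1677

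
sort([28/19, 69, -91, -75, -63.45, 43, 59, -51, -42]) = [-91, -75, -63.45, -51, -42, 28/19, 43, 59, 69]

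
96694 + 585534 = 682228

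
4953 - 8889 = -3936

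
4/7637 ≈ 0.000524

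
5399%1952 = 1495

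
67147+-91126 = -23979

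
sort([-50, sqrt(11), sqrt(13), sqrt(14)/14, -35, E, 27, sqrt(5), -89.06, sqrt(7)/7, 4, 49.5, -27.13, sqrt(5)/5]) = [-89.06, -50, -35, -27.13, sqrt(14)/14, sqrt(7)/7, sqrt(5)/5, sqrt(5), E, sqrt(11), sqrt(13), 4, 27, 49.5]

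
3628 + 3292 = 6920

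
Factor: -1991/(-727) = 11^1 * 181^1 * 727^(-1)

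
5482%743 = 281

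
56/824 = 7/103≈0.0680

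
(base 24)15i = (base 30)no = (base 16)2ca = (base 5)10324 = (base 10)714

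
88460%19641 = 9896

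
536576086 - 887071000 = -350494914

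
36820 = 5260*7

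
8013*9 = 72117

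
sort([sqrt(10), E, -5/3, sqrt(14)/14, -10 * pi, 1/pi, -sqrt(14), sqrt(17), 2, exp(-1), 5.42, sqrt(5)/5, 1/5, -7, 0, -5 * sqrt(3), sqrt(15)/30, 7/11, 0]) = [-10 * pi, -5 * sqrt(3), -7, -sqrt(14), -5/3, 0, 0, sqrt(15)/30, 1/5, sqrt(14)/14, 1/pi, exp(-1), sqrt(5)/5, 7/11, 2, E, sqrt(10), sqrt(17), 5.42]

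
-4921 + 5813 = 892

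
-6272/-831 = 7 + 455/831 ≈ 7.55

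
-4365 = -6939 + 2574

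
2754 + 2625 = 5379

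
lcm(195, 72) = 4680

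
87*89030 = 7745610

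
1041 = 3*347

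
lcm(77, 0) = 0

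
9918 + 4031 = 13949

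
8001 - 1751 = 6250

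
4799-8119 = -3320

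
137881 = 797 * 173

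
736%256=224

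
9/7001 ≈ 0.00129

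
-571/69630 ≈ -0.00820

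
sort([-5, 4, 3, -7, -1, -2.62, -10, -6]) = [-10, -7, -6, -5, -2.62, -1, 3, 4]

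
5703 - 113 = 5590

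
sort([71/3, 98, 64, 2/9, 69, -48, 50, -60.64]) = [-60.64, -48, 2/9, 71/3, 50, 64, 69, 98]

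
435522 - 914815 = -479293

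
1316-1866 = -550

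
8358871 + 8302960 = 16661831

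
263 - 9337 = -9074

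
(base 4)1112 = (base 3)10012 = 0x56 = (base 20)46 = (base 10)86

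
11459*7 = 80213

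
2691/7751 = 117/337 ≈ 0.347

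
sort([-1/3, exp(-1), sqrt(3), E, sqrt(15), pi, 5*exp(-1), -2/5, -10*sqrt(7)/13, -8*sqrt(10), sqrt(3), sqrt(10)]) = [-8*sqrt(10), -10*sqrt(7)/13, -2/5, -1/3, exp(-1), sqrt(3), sqrt(3), 5*exp(-1), E, pi, sqrt(10), sqrt(15)]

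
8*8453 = 67624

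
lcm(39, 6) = 78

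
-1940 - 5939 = -7879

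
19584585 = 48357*405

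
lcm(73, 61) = 4453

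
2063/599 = 3 + 266/599 ≈ 3.44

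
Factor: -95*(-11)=5^1*11^1*19^1=1045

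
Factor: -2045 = -1*5^1*409^1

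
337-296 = 41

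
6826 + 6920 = 13746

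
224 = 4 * 56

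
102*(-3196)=-325992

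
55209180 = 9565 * 5772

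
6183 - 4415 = 1768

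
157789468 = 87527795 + 70261673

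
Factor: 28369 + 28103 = 2^3 * 3^1 * 13^1 * 181^1 = 56472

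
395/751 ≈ 0.526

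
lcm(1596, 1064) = 3192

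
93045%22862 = 1597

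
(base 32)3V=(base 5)1002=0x7F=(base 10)127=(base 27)4J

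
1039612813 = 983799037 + 55813776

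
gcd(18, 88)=2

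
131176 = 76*1726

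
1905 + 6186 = 8091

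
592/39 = 15 + 7/39 ≈ 15.18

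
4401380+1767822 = 6169202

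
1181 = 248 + 933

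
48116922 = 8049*5978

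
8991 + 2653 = 11644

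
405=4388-3983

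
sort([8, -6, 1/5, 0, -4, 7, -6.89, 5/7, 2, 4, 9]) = [-6.89, -6, -4, 0, 1/5, 5/7, 2, 4, 7, 8, 9]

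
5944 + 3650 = 9594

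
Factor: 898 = 2^1*449^1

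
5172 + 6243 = 11415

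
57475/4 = 14368+3/4 = 14368.75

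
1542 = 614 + 928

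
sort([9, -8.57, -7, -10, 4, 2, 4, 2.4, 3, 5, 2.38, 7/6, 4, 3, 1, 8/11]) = [-10, -8.57, -7, 8/11, 1, 7/6, 2, 2.38, 2.4, 3, 3, 4, 4, 4, 5, 9]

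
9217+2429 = 11646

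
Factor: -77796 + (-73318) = -1 * 2^1 * 75557^1 = -151114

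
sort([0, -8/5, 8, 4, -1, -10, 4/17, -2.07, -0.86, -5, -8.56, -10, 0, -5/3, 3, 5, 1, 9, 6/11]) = [-10, -10, -8.56, -5, -2.07, -5/3, -8/5, -1, -0.86, 0, 0, 4/17, 6/11, 1, 3, 4, 5, 8, 9]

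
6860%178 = 96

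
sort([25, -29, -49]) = [-49, -29, 25]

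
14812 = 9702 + 5110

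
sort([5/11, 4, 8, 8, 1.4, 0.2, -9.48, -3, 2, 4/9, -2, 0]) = [-9.48, -3, -2, 0, 0.2, 4/9, 5/11, 1.4, 2, 4, 8, 8]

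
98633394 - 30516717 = 68116677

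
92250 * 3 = 276750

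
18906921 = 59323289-40416368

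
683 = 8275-7592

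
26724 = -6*(-4454)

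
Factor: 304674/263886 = 7^(-1)*17^1*29^1*61^(-1) = 493/427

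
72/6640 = 9/830 ≈ 0.0108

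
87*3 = 261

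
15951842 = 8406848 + 7544994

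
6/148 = 3/74 ≈ 0.0405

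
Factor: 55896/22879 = 2^3 * 3^1 * 17^1 * 167^ (-1) = 408/167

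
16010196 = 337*47508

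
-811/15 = -54 - 1/15 ≈ -54.07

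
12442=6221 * 2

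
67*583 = 39061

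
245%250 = 245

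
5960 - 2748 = 3212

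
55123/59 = 934 + 17/59≈934.29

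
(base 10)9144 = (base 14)3492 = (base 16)23b8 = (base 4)2032320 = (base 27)cei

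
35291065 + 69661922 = 104952987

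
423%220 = 203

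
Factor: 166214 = 2^1 * 41^1 * 2027^1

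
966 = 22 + 944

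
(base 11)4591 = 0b1011110001101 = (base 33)5hn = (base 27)878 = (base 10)6029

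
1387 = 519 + 868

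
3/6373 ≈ 0.000471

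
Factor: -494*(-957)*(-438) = -1*2^2*3^2*11^1*13^1*19^1*29^1*73^1 = -207068004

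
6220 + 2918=9138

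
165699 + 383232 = 548931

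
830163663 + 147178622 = 977342285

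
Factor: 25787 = 107^1*241^1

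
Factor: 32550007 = 7^1*67^1*69403^1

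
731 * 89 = 65059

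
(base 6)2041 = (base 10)457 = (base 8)711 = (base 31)en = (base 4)13021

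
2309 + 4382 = 6691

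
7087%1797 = 1696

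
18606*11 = 204666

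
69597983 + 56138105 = 125736088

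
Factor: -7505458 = -1*2^1*3752729^1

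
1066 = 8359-7293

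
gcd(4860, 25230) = 30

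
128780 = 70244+58536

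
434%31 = 0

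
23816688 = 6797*3504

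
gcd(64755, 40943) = 1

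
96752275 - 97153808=-401533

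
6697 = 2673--4024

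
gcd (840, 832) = 8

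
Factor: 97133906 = 2^1 * 2777^1 * 17489^1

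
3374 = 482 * 7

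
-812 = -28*29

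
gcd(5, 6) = 1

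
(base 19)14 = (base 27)n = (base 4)113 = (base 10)23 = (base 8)27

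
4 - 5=-1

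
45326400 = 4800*9443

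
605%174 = 83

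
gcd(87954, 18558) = 6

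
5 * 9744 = 48720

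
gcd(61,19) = 1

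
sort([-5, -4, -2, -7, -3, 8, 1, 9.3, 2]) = [-7, -5, -4, -3, -2, 1, 2, 8, 9.3]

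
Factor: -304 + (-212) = -1*2^2*3^1*43^1 = -516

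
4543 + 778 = 5321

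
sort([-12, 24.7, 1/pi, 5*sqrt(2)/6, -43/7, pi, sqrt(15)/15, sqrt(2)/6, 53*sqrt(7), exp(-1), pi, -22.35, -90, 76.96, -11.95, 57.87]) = [-90, -22.35, -12, -11.95, -43/7, sqrt(2)/6, sqrt(15)/15, 1/pi, exp(-1), 5*sqrt(2)/6, pi, pi, 24.7, 57.87, 76.96, 53*sqrt(7)]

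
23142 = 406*57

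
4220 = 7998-3778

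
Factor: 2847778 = 2^1*41^1*34729^1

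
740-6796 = -6056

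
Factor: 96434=2^1*13^1*3709^1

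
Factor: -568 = -1*2^3*71^1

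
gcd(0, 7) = 7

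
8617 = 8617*1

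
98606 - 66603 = 32003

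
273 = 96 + 177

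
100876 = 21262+79614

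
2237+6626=8863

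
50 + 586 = 636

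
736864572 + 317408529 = 1054273101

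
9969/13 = 766 + 11/13 ≈ 766.85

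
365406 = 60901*6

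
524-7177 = -6653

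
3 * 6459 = 19377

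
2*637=1274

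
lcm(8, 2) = 8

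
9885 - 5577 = 4308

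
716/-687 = -1 - 29/687 ≈ -1.04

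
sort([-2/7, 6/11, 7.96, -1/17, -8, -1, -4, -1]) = [-8, -4, -1, -1, -2/7, -1/17, 6/11, 7.96]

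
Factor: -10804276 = -1*2^2*7^1*83^1*4649^1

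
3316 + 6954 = 10270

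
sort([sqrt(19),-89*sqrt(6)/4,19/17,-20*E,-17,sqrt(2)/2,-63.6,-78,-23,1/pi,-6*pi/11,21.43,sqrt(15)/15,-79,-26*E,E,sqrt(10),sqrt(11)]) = [-79,-78,-26*E,-63.6,-89*sqrt(6)/4,-20*E,-23,-17,-6*pi/11,sqrt(15)/15,1/pi,sqrt(2)/2,19/17,E,sqrt(10),sqrt(11),sqrt(19),21.43]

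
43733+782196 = 825929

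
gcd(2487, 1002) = 3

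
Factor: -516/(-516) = 1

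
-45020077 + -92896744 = -137916821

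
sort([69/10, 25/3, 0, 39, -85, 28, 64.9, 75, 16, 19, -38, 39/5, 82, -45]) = [-85, -45, -38, 0, 69/10, 39/5, 25/3, 16, 19, 28, 39, 64.9, 75, 82]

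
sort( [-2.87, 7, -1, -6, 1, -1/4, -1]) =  [-6, -2.87, -1, -1, -1/4, 1, 7]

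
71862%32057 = 7748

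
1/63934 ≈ 0.0000156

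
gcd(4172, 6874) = 14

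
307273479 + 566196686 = 873470165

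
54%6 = 0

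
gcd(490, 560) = 70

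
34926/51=684 + 14/17 ≈ 684.82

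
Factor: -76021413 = -1*3^1*13^1*19^1*102593^1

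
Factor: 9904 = 2^4*619^1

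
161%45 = 26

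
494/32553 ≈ 0.0152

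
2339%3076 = 2339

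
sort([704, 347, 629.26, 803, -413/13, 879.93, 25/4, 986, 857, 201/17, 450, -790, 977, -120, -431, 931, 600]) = [-790, -431, -120, -413/13, 25/4, 201/17, 347, 450, 600, 629.26, 704, 803, 857, 879.93, 931, 977, 986]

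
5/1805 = 1/361 ≈ 0.00277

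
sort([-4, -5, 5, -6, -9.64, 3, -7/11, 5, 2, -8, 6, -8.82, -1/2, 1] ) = [-9.64, -8.82, -8, -6, -5, -4, -7/11, -1/2, 1, 2, 3, 5, 5, 6] 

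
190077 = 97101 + 92976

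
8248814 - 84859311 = -76610497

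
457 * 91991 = 42039887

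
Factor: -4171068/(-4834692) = 3^1*11^1*23^(-1)*3511^1*5839^(-1) = 115863/134297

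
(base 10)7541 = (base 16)1d75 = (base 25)c1g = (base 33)6uh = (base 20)ih1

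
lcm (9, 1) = 9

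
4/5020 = 1/1255 ≈ 0.000797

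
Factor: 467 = 467^1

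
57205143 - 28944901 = 28260242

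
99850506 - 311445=99539061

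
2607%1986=621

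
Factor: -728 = -1*2^3*7^1*13^1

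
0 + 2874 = 2874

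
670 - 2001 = -1331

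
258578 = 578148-319570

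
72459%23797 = 1068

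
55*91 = 5005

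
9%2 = 1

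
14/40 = 7/20 = 0.35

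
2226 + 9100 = 11326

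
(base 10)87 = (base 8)127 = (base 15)5c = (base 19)4b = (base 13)69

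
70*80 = 5600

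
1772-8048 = -6276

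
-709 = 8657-9366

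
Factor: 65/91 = 5^1*7^(-1) = 5/7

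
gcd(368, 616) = 8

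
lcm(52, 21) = 1092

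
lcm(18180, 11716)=527220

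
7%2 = 1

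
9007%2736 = 799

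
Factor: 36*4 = 2^4*3^2 = 144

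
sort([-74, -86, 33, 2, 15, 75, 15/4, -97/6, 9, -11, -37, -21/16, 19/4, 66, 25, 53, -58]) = [-86, -74, -58, -37, -97/6, -11, -21/16, 2, 15/4, 19/4, 9, 15, 25, 33, 53, 66, 75]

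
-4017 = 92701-96718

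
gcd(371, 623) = 7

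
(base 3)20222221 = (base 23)9ei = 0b1001111101101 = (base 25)841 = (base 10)5101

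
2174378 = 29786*73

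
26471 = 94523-68052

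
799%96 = 31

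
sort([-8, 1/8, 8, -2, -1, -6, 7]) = [-8, -6, -2, -1, 1/8, 7, 8]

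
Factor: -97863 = -1 * 3^1 * 32621^1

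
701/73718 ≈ 0.00951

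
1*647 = 647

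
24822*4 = 99288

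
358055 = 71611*5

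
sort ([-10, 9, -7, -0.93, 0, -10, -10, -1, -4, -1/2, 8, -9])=[-10, -10, -10, -9, -7, -4, -1, -0.93, -1/2, 0, 8, 9]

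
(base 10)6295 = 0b1100010010111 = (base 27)8h4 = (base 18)117d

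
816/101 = 8+8/101 ≈ 8.08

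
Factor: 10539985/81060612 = 2^(-2)*3^(-1)*5^1*19^(-1)*47^1*44851^1*355529^(-1)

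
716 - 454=262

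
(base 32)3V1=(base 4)333201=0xFE1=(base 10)4065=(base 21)94C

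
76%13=11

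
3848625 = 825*4665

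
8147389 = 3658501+4488888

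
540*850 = 459000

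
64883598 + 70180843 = 135064441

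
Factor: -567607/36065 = -1 * 5^(-1) * 7213^(-1) * 567607^1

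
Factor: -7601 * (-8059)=11^1 * 691^1 * 8059^1=61256459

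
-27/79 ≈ -0.342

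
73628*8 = 589024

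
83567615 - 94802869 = -11235254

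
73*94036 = 6864628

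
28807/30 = 960 + 7/30 ≈ 960.23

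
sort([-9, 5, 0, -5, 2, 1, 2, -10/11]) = [-9, -5, -10/11, 0, 1, 2, 2, 5]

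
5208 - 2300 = 2908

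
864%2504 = 864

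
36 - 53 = -17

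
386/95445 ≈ 0.00404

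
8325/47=177+6/47 ≈ 177.13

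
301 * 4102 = 1234702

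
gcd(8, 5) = 1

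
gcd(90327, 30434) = 1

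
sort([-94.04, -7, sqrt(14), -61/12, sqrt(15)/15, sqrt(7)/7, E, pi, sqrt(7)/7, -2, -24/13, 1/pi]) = [-94.04, -7, -61/12, -2, -24/13, sqrt(15)/15, 1/pi, sqrt(7)/7, sqrt(7)/7, E, pi, sqrt(14)]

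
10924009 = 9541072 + 1382937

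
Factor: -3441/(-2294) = 2^(-1) * 3^1 = 3/2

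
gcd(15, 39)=3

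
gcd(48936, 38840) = 8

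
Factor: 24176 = 2^4*1511^1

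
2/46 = 1/23≈0.0435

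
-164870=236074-400944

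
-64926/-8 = 8115 + 3/4 = 8115.75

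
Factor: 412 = 2^2*103^1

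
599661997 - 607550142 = -7888145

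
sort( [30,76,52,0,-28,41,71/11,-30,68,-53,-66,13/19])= [-66,-53,-30,-28,0,13/19,71/11,30,41,52,68,76]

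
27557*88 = 2425016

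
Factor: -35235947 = -1 * 47^1 * 749701^1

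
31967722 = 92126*347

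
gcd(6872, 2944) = 8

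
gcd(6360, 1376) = 8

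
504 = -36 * (-14)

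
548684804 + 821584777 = 1370269581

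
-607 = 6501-7108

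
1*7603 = 7603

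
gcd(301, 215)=43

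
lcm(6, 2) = 6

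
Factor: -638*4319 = -1*2^1*7^1*11^1*29^1*617^1 = -2755522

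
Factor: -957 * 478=-1 * 2^1 * 3^1 * 11^1 * 29^1 * 239^1=-457446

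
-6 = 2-8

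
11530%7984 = 3546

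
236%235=1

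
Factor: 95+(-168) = -1*73^1 = -73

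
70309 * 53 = 3726377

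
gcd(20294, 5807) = 1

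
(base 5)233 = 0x44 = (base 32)24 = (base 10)68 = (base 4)1010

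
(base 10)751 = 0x2ef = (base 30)p1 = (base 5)11001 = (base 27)10m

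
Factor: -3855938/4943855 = -1 * 2^1 * 5^(-1) * 7^(-2) * 17^(-1) * 1187^(-1) * 1927969^1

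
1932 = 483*4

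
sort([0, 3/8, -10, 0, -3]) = [-10, -3, 0, 0, 3/8]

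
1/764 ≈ 0.00131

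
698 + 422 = 1120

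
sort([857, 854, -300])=[-300, 854, 857]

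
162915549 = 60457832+102457717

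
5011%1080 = 691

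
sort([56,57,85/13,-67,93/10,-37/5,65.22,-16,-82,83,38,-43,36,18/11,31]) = [-82,-67,-43,-16,-37/5,18/11,85/13,93/10,31,36,38,56,57,65.22,83]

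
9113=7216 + 1897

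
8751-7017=1734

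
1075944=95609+980335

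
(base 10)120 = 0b1111000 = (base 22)5a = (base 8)170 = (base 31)3r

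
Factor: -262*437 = -1*2^1*19^1*23^1*131^1 = -114494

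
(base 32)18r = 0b10100011011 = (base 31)1b5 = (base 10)1307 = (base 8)2433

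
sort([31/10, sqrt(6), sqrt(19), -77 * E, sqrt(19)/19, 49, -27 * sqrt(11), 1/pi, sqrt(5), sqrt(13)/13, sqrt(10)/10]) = [-77 * E, -27 * sqrt(11), sqrt(19)/19, sqrt(13)/13, sqrt(10)/10, 1/pi, sqrt(5), sqrt(6), 31/10, sqrt(19), 49]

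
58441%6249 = 2200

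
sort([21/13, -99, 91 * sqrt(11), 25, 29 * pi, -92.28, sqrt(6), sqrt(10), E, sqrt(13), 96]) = [-99, -92.28, 21/13, sqrt(6), E, sqrt(10), sqrt(13), 25, 29 * pi, 96, 91 * sqrt(11)]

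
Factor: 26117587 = 26117587^1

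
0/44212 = 0 = 0.00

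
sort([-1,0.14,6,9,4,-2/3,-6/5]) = [-6/5,-1,-2/3,0.14,4,6,9]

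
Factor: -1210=-1 * 2^1 * 5^1 * 11^2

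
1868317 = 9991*187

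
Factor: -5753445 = -1*3^1*5^1*31^1*12373^1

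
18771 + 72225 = 90996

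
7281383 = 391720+6889663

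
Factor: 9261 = 3^3*7^3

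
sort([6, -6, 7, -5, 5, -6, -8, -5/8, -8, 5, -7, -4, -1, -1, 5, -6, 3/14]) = [-8, -8, -7, -6, -6, -6, -5, -4, -1, -1, -5/8, 3/14, 5, 5, 5, 6, 7]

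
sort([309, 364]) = [309, 364]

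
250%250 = 0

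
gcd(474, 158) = 158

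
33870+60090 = 93960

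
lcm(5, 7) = 35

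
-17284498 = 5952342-23236840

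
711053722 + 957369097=1668422819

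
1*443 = 443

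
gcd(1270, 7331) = 1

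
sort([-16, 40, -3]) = [-16, -3, 40]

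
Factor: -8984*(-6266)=2^4*13^1*241^1*1123^1=56293744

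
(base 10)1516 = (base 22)32k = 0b10111101100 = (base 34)1ak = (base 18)4c4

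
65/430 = 13/86≈0.151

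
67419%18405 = 12204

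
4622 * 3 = 13866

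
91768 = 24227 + 67541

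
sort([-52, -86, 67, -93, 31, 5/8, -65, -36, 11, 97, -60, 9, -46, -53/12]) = [-93, -86, -65, -60, -52, -46, -36, -53/12, 5/8, 9, 11, 31, 67, 97]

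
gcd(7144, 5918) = 2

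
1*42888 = 42888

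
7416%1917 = 1665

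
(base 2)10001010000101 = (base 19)1592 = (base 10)8837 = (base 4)2022011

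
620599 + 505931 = 1126530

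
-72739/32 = -2273 - 3/32 ≈ -2273.09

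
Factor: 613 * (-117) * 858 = -1 * 2^1 * 3^3 * 11^1 * 13^2 * 613^1 = -61536618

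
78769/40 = 1969 + 9/40 ≈ 1969.23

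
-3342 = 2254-5596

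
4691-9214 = -4523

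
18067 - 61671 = -43604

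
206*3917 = 806902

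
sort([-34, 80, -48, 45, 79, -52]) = [-52, -48, -34, 45, 79, 80]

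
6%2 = 0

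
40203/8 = 5025 + 3/8 ≈ 5025.38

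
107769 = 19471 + 88298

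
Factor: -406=-1 * 2^1 * 7^1 * 29^1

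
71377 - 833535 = -762158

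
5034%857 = 749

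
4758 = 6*793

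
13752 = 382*36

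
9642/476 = 4821/238 ≈ 20.26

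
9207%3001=204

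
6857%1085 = 347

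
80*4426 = 354080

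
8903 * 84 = 747852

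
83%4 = 3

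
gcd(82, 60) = 2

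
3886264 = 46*84484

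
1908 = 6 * 318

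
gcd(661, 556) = 1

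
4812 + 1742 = 6554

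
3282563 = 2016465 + 1266098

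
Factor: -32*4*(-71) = 2^7*71^1 = 9088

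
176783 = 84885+91898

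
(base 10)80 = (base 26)32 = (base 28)2o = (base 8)120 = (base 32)2g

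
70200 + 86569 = 156769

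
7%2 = 1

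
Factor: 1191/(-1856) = -1*2^(-6)*3^1*29^(-1)*397^1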